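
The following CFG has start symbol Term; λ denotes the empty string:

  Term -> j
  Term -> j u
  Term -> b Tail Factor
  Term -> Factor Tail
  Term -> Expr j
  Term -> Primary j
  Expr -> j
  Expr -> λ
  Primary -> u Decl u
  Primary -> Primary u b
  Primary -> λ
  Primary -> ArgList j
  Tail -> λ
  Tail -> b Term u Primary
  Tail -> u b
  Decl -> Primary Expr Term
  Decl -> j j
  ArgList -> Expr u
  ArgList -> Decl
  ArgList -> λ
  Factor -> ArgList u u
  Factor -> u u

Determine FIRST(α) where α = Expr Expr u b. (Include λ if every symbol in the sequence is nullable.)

{ j, u }

Add FIRST(Expr)\{λ} = { j }; Expr is nullable, continue.
Add FIRST(Expr)\{λ} = { j }; Expr is nullable, continue.
u is a terminal; add {u} and stop.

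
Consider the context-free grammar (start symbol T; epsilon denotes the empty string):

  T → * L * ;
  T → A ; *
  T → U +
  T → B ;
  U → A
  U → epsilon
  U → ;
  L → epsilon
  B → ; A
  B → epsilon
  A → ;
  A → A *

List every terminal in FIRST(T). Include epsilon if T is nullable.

{ *, +, ; }

T → * L * ; contributes {*}.
From T → A ; *: add FIRST(A) = { ; }.
From T → U +: U nullable, take FIRST(U) ∪ {+} = { +, ; }.
From T → B ;: B nullable, take FIRST(B) ∪ {;} = { ; }.
Union: FIRST(T) = { *, +, ; }.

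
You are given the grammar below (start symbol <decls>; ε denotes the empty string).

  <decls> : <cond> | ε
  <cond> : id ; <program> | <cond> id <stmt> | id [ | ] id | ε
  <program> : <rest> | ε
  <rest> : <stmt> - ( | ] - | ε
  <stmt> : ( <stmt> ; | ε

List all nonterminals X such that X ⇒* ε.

{ <cond>, <decls>, <program>, <rest>, <stmt> }

Directly nullable (have an ε-production): <decls>, <cond>, <program>, <rest>, <stmt>.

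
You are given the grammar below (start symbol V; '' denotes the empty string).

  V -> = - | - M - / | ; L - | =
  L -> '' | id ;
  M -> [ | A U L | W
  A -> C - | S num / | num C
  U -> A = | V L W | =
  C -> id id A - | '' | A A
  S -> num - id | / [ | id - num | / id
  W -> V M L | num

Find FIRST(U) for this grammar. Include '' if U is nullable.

{ -, /, ;, =, id, num }

From U -> A =: add FIRST(A) = { -, /, id, num }.
From U -> V L W: add FIRST(V) = { -, ;, = }.
U -> = contributes {=}.
Union: FIRST(U) = { -, /, ;, =, id, num }.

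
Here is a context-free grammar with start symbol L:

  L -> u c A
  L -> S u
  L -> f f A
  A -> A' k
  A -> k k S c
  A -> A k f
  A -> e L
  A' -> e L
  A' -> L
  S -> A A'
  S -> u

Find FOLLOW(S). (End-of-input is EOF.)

In L -> S u: add FIRST(u) = { u }.
In A -> k k S c: add FIRST(c) = { c }.
Union: FOLLOW(S) = { c, u }.

{ c, u }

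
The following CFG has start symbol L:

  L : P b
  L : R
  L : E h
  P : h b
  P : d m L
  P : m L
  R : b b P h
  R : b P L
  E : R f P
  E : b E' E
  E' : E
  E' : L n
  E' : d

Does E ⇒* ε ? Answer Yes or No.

No

No nonterminal in this grammar is nullable.
No production of E has an RHS whose symbols are all nullable, so E is not nullable.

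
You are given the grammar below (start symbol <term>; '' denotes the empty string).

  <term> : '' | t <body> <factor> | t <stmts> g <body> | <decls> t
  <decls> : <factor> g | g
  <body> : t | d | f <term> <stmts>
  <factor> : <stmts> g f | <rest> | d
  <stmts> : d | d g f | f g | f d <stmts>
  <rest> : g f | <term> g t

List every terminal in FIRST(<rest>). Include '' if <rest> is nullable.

<rest> : g f contributes {g}.
From <rest> : <term> g t: <term> nullable, take FIRST(<term>) ∪ {g} = { d, f, g, t }.
Union: FIRST(<rest>) = { d, f, g, t }.

{ d, f, g, t }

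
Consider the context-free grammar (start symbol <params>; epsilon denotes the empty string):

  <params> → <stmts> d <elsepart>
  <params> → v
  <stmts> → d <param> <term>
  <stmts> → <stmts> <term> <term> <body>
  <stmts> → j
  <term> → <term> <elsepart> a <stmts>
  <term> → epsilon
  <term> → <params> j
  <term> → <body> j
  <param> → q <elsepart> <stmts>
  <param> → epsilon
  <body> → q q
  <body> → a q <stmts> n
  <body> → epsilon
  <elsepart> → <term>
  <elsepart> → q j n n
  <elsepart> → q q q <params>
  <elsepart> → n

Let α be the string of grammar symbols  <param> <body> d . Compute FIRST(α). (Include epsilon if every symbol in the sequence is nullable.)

{ a, d, q }

Add FIRST(<param>)\{epsilon} = { q }; <param> is nullable, continue.
Add FIRST(<body>)\{epsilon} = { a, q }; <body> is nullable, continue.
d is a terminal; add {d} and stop.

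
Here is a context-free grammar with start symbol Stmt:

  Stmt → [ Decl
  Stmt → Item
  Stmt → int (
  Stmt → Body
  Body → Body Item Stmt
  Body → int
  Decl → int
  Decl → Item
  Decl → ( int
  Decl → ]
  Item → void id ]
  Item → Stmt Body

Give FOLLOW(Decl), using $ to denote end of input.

{ $, [, int, void }

In Stmt → [ Decl: Decl is at the end, add FOLLOW(Stmt) = { $, [, int, void }.
Union: FOLLOW(Decl) = { $, [, int, void }.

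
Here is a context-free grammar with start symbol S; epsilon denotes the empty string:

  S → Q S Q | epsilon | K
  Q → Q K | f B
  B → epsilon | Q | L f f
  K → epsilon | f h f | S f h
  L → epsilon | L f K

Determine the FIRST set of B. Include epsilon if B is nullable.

B → epsilon contributes epsilon.
From B → Q: add FIRST(Q) = { f }.
From B → L f f: L nullable, take FIRST(L) ∪ {f} = { f }.
Union: FIRST(B) = { f, epsilon }.

{ f, epsilon }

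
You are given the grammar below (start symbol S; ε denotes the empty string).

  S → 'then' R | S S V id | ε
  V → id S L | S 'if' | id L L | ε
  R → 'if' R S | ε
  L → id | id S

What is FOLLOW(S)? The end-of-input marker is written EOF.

S is the start symbol, so EOF ∈ FOLLOW(S).
In S → S S V id: add FIRST(S V id) = { 'if', 'then', id }.
In S → S S V id: add FIRST(V id) = { 'if', 'then', id }.
In V → id S L: add FIRST(L) = { id }.
In V → S 'if': add FIRST('if') = { 'if' }.
In R → 'if' R S: S is at the end, add FOLLOW(R) = { EOF, 'if', 'then', id }.
In L → id S: S is at the end, add FOLLOW(L) = { id }.
Union: FOLLOW(S) = { EOF, 'if', 'then', id }.

{ EOF, 'if', 'then', id }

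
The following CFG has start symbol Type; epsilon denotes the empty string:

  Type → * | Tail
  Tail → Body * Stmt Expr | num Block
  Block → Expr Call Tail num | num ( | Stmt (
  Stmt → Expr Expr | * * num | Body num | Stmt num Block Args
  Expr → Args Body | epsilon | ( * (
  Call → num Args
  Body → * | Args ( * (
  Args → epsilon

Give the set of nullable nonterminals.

Directly nullable (have an epsilon-production): Expr, Args.
Stmt → Expr Expr with every symbol nullable, so Stmt is nullable.
No other nonterminal has a production whose RHS symbols are all nullable.

{ Args, Expr, Stmt }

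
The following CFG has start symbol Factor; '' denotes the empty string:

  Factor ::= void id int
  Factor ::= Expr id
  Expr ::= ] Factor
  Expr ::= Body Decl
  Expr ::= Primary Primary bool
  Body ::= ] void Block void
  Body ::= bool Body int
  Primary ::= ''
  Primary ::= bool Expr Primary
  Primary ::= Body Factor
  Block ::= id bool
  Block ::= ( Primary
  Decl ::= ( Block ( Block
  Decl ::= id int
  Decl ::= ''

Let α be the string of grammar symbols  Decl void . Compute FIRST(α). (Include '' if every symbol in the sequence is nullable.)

Add FIRST(Decl)\{''} = { (, id }; Decl is nullable, continue.
void is a terminal; add {void} and stop.

{ (, id, void }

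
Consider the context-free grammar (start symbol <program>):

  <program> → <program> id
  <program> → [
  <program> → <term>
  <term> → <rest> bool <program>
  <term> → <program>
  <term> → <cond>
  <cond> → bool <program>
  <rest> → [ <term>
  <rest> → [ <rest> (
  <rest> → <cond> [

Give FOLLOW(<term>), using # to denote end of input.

{ #, (, [, bool, id }

In <program> → <term>: <term> is at the end, add FOLLOW(<program>) = { #, (, [, bool, id }.
In <rest> → [ <term>: <term> is at the end, add FOLLOW(<rest>) = { (, bool }.
Union: FOLLOW(<term>) = { #, (, [, bool, id }.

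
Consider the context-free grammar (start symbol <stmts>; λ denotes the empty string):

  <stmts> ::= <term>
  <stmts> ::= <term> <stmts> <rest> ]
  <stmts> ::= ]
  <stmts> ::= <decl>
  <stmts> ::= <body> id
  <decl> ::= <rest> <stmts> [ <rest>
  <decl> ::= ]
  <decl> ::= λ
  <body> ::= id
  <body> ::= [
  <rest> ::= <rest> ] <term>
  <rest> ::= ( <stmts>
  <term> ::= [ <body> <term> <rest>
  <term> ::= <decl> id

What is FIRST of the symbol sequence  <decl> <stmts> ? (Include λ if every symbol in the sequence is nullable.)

{ (, [, ], id, λ }

Add FIRST(<decl>)\{λ} = { (, ] }; <decl> is nullable, continue.
Add FIRST(<stmts>)\{λ} = { (, [, ], id }; <stmts> is nullable, continue.
Every symbol is nullable, so include λ.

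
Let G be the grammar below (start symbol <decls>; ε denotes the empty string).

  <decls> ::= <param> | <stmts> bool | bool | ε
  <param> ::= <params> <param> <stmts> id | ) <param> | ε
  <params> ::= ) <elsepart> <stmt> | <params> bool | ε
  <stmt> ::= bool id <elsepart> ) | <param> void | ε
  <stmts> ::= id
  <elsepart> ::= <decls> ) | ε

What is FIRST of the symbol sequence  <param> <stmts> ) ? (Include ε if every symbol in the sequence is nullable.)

{ ), bool, id }

Add FIRST(<param>)\{ε} = { ), bool, id }; <param> is nullable, continue.
Add FIRST(<stmts>) = { id }; <stmts> is not nullable, stop.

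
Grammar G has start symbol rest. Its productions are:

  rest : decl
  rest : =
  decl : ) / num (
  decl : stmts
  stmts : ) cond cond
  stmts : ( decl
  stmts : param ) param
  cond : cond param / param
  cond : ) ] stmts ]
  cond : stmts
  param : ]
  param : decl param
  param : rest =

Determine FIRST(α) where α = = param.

{ = }

= is a terminal; add {=} and stop.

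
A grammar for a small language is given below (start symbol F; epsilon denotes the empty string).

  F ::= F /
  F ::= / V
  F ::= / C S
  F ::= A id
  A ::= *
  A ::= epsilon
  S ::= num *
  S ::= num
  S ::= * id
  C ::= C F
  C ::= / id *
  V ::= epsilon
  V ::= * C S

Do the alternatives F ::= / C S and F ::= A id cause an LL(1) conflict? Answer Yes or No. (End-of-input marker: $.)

No

FIRST(/ C S) = { / } and FIRST(A id) = { *, id }.
The FIRST sets are disjoint and neither alternative is nullable — no conflict.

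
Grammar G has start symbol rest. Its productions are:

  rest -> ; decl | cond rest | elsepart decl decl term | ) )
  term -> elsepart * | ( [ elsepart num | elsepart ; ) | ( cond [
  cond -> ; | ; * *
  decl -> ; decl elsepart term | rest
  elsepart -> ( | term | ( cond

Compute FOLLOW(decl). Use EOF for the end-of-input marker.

{ EOF, (, ), ; }

In rest -> ; decl: decl is at the end, add FOLLOW(rest) = { EOF, (, ), ; }.
In rest -> elsepart decl decl term: add FIRST(decl term) = { (, ), ; }.
In rest -> elsepart decl decl term: add FIRST(term) = { ( }.
In decl -> ; decl elsepart term: add FIRST(elsepart term) = { ( }.
Union: FOLLOW(decl) = { EOF, (, ), ; }.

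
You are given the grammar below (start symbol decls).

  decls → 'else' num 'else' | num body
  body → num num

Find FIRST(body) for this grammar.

body → num num contributes {num}.
Union: FIRST(body) = { num }.

{ num }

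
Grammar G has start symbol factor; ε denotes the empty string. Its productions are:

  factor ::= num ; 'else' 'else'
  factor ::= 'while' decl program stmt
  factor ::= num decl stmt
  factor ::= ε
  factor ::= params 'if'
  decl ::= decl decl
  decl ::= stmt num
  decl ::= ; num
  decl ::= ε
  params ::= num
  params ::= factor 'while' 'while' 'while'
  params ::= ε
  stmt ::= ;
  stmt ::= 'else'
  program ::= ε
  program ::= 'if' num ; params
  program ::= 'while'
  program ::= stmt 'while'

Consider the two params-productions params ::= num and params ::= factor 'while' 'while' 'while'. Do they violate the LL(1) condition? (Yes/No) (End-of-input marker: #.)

FIRST(num) = { num } and FIRST(factor 'while' 'while' 'while') = { 'if', 'while', num }.
Both contain num, so the two alternatives are not disjoint — LL(1) conflict.

Yes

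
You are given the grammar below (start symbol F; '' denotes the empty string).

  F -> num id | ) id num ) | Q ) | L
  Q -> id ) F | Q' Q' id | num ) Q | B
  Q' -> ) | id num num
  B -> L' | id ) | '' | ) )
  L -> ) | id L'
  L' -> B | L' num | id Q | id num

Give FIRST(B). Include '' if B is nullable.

From B -> L': add FIRST(L') = { ), id, num, '' } (including '' since L' is nullable).
B -> id ) contributes {id}.
B -> '' contributes ''.
B -> ) ) contributes {)}.
Union: FIRST(B) = { ), id, num, '' }.

{ ), id, num, '' }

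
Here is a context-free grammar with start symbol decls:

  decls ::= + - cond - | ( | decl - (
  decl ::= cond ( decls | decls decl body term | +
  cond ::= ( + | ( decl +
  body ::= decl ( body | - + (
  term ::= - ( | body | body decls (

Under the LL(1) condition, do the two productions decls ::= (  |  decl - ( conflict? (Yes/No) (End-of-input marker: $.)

Yes

FIRST(() = { ( } and FIRST(decl - () = { (, + }.
Both contain (, so the two alternatives are not disjoint — LL(1) conflict.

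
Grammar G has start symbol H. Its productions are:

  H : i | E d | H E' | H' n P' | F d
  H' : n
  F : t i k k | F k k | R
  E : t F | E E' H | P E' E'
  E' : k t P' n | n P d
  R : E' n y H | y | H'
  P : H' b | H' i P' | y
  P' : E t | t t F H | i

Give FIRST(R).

From R : E' n y H: add FIRST(E') = { k, n }.
R : y contributes {y}.
From R : H': add FIRST(H') = { n }.
Union: FIRST(R) = { k, n, y }.

{ k, n, y }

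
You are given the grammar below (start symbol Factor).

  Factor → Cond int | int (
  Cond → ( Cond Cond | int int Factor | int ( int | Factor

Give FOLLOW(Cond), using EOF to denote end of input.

In Factor → Cond int: add FIRST(int) = { int }.
In Cond → ( Cond Cond: add FIRST(Cond) = { (, int }.
In Cond → ( Cond Cond: Cond is at the end, add FOLLOW(Cond) = { (, int }.
Union: FOLLOW(Cond) = { (, int }.

{ (, int }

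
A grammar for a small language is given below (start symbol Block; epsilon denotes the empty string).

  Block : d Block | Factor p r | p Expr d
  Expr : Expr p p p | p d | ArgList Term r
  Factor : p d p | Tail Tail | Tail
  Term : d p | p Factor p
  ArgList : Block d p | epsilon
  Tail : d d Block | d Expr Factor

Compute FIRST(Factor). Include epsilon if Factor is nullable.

{ d, p }

Factor : p d p contributes {p}.
From Factor : Tail Tail: add FIRST(Tail) = { d }.
From Factor : Tail: add FIRST(Tail) = { d }.
Union: FIRST(Factor) = { d, p }.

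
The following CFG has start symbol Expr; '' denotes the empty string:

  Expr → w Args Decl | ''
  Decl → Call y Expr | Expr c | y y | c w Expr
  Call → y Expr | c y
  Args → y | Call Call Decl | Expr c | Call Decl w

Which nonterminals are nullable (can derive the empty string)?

{ Expr }

Directly nullable (have an ''-production): Expr.
No other nonterminal has a production whose RHS symbols are all nullable.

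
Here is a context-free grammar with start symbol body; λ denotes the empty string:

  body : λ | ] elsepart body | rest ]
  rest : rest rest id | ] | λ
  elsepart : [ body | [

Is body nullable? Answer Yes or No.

Yes

body has an λ-production, so body ⇒ λ.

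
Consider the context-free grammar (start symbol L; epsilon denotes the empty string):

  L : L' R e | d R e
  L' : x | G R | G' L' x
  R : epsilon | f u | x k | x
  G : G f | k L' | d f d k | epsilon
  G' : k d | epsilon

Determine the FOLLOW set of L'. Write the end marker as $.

{ e, f, x }

In L : L' R e: add FIRST(R e) = { e, f, x }.
In L' : G' L' x: add FIRST(x) = { x }.
In G : k L': L' is at the end, add FOLLOW(G) = { e, f, x }.
Union: FOLLOW(L') = { e, f, x }.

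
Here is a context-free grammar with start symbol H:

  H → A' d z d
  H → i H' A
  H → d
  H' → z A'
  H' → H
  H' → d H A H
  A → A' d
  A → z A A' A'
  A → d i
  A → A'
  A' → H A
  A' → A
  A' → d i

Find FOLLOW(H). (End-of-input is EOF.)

{ EOF, d, i, z }

H is the start symbol, so EOF ∈ FOLLOW(H).
In H' → H: H is at the end, add FOLLOW(H') = { d, i, z }.
In H' → d H A H: add FIRST(A H) = { d, i, z }.
In H' → d H A H: H is at the end, add FOLLOW(H') = { d, i, z }.
In A' → H A: add FIRST(A) = { d, i, z }.
Union: FOLLOW(H) = { EOF, d, i, z }.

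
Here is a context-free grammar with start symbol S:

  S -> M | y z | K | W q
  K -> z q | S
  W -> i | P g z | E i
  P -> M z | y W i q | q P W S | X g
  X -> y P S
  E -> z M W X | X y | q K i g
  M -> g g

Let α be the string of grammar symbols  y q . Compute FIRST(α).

y is a terminal; add {y} and stop.

{ y }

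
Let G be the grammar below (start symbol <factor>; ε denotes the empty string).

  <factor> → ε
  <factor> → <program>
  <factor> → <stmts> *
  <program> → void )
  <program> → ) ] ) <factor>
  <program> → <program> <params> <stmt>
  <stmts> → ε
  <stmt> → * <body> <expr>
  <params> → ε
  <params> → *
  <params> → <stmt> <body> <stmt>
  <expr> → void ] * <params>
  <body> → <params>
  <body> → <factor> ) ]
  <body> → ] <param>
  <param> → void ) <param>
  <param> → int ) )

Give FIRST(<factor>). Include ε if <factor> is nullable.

<factor> → ε contributes ε.
From <factor> → <program>: add FIRST(<program>) = { ), void }.
From <factor> → <stmts> *: <stmts> nullable, take FIRST(<stmts>) ∪ {*} = { * }.
Union: FIRST(<factor>) = { ), *, void, ε }.

{ ), *, void, ε }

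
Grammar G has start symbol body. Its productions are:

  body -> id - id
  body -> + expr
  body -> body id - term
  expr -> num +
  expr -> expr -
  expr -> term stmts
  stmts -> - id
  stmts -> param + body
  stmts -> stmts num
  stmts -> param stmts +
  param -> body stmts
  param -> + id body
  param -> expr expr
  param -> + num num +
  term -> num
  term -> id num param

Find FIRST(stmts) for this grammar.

stmts -> - id contributes {-}.
From stmts -> param + body: add FIRST(param) = { +, id, num }.
From stmts -> stmts num: add FIRST(stmts) = { +, -, id, num }.
From stmts -> param stmts +: add FIRST(param) = { +, id, num }.
Union: FIRST(stmts) = { +, -, id, num }.

{ +, -, id, num }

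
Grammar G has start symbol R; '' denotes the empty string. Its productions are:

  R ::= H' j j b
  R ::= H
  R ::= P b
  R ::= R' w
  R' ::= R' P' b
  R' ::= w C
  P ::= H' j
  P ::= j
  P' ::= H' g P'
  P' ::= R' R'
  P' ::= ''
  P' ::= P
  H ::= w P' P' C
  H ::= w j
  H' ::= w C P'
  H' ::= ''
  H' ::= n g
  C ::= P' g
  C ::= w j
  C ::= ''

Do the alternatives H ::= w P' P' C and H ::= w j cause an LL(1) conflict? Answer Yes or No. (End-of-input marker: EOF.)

Yes

FIRST(w P' P' C) = { w } and FIRST(w j) = { w }.
Both contain w, so the two alternatives are not disjoint — LL(1) conflict.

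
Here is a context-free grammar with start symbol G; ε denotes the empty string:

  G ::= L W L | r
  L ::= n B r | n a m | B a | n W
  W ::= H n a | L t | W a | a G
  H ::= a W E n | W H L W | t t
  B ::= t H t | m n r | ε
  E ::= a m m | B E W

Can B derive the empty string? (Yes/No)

B has an ε-production, so B ⇒ ε.

Yes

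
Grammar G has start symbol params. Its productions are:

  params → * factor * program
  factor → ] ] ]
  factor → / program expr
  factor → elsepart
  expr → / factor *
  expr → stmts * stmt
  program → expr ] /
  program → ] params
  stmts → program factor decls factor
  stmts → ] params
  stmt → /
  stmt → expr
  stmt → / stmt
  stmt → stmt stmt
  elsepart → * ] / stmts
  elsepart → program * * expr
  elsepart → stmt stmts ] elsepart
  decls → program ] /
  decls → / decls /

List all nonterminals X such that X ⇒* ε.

No nonterminal has an empty production or an RHS whose symbols are all nullable.

{ } (none)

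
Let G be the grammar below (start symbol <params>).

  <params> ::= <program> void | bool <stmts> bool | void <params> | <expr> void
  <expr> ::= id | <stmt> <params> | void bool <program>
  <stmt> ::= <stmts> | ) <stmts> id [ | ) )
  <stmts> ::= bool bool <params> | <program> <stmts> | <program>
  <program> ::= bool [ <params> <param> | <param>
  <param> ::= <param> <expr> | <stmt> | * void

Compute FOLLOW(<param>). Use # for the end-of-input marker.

{ ), *, bool, id, void }

In <program> ::= bool [ <params> <param>: <param> is at the end, add FOLLOW(<program>) = { ), *, bool, id, void }.
In <program> ::= <param>: <param> is at the end, add FOLLOW(<program>) = { ), *, bool, id, void }.
In <param> ::= <param> <expr>: add FIRST(<expr>) = { ), *, bool, id, void }.
Union: FOLLOW(<param>) = { ), *, bool, id, void }.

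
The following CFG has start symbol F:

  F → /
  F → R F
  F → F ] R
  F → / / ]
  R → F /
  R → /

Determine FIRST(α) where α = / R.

/ is a terminal; add {/} and stop.

{ / }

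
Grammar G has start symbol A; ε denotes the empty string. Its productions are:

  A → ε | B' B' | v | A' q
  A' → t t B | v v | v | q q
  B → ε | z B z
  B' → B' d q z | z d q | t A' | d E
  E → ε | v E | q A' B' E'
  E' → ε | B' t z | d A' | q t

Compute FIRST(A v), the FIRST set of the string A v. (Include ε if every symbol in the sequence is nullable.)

{ d, q, t, v, z }

Add FIRST(A)\{ε} = { d, q, t, v, z }; A is nullable, continue.
v is a terminal; add {v} and stop.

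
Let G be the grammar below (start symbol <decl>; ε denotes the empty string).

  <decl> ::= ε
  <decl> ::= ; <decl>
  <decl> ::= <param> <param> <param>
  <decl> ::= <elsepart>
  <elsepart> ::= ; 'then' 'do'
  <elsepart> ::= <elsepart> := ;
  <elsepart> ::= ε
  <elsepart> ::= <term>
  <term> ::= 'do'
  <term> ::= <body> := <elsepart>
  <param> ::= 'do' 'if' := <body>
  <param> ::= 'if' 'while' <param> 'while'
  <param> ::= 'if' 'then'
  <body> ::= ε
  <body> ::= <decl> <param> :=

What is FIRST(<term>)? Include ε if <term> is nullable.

{ 'do', 'if', :=, ; }

<term> ::= 'do' contributes {'do'}.
From <term> ::= <body> := <elsepart>: <body> nullable, take FIRST(<body>) ∪ {:=} = { 'do', 'if', :=, ; }.
Union: FIRST(<term>) = { 'do', 'if', :=, ; }.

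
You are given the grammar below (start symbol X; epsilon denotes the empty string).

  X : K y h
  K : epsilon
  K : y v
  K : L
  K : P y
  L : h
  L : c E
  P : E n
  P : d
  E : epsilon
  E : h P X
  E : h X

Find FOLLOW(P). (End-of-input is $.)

{ c, d, h, n, y }

In K : P y: add FIRST(y) = { y }.
In E : h P X: add FIRST(X) = { c, d, h, n, y }.
Union: FOLLOW(P) = { c, d, h, n, y }.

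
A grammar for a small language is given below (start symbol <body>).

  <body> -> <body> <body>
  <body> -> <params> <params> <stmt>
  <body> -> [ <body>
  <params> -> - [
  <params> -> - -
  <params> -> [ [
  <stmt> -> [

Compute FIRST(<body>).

{ -, [ }

From <body> -> <body> <body>: add FIRST(<body>) = { -, [ }.
From <body> -> <params> <params> <stmt>: add FIRST(<params>) = { -, [ }.
<body> -> [ <body> contributes {[}.
Union: FIRST(<body>) = { -, [ }.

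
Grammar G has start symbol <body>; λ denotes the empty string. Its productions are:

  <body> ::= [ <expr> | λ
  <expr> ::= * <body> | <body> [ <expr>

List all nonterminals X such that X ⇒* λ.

Directly nullable (have an λ-production): <body>.
No other nonterminal has a production whose RHS symbols are all nullable.

{ <body> }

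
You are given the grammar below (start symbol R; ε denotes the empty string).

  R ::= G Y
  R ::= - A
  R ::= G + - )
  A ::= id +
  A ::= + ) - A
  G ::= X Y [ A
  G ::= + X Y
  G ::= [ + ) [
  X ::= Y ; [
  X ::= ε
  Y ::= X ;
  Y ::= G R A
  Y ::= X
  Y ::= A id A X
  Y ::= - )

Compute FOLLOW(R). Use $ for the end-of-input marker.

{ $, +, id }

R is the start symbol, so $ ∈ FOLLOW(R).
In Y ::= G R A: add FIRST(A) = { +, id }.
Union: FOLLOW(R) = { $, +, id }.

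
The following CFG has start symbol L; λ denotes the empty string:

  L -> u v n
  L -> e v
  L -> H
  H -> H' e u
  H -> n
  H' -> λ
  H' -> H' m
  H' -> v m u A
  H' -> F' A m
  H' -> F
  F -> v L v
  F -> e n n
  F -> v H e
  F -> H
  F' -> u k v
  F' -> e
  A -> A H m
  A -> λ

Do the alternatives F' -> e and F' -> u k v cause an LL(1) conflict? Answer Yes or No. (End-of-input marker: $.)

No

FIRST(e) = { e } and FIRST(u k v) = { u }.
The FIRST sets are disjoint and neither alternative is nullable — no conflict.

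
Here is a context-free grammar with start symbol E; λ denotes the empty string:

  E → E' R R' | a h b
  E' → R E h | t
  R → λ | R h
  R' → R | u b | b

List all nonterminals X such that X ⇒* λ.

Directly nullable (have an λ-production): R.
R' → R with every symbol nullable, so R' is nullable.
No other nonterminal has a production whose RHS symbols are all nullable.

{ R, R' }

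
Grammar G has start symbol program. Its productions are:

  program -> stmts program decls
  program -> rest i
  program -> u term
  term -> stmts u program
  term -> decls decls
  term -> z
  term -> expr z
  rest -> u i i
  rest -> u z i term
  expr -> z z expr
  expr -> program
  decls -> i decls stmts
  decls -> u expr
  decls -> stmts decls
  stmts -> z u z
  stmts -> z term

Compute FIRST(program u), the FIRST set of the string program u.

{ u, z }

Add FIRST(program) = { u, z }; program is not nullable, stop.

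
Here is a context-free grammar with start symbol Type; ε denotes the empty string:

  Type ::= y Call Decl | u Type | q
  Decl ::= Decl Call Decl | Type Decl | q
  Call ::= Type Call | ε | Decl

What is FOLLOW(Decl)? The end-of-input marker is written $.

{ $, q, u, y }

In Type ::= y Call Decl: Decl is at the end, add FOLLOW(Type) = { $, q, u, y }.
In Decl ::= Decl Call Decl: add FIRST(Call Decl) = { q, u, y }.
In Decl ::= Decl Call Decl: Decl is at the end, add FOLLOW(Decl) = { $, q, u, y }.
In Decl ::= Type Decl: Decl is at the end, add FOLLOW(Decl) = { $, q, u, y }.
In Call ::= Decl: Decl is at the end, add FOLLOW(Call) = { q, u, y }.
Union: FOLLOW(Decl) = { $, q, u, y }.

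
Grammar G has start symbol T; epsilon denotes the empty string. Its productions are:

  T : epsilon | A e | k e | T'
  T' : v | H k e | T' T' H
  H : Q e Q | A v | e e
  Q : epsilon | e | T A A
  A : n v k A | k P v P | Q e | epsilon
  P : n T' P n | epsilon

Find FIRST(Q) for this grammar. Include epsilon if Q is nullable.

{ e, k, n, v, epsilon }

Q : epsilon contributes epsilon.
Q : e contributes {e}.
From Q : T A A: T, A, A nullable, take FIRST(T) ∪ FIRST(A) ∪ FIRST(A) = { e, k, n, v }; also epsilon since the whole RHS is nullable.
Union: FIRST(Q) = { e, k, n, v, epsilon }.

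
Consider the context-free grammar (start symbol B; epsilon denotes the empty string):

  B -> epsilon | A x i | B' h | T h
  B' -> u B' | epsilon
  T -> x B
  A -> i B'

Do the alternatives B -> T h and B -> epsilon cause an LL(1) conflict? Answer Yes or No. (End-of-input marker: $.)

FIRST(T h) = { x } and FIRST(epsilon) = { epsilon }.
The second is nullable but FOLLOW(B) = { $, h } is disjoint from FIRST of the first.

No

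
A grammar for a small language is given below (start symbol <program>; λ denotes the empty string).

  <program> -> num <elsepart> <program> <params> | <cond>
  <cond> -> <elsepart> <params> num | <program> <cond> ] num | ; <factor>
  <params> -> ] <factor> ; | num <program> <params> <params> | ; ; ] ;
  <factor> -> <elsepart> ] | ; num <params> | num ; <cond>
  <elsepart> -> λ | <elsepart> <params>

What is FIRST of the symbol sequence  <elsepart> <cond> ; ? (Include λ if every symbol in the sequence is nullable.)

{ ;, ], num }

Add FIRST(<elsepart>)\{λ} = { ;, ], num }; <elsepart> is nullable, continue.
Add FIRST(<cond>) = { ;, ], num }; <cond> is not nullable, stop.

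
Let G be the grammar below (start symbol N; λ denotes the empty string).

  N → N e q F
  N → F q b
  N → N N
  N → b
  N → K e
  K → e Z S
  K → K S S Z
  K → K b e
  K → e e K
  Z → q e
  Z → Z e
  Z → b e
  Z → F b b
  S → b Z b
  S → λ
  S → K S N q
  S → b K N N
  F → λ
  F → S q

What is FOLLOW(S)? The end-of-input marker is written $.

In K → e Z S: S is at the end, add FOLLOW(K) = { b, e, q }.
In K → K S S Z: add FIRST(S Z) = { b, e, q }.
In K → K S S Z: add FIRST(Z) = { b, e, q }.
In S → K S N q: add FIRST(N q) = { b, e, q }.
In F → S q: add FIRST(q) = { q }.
Union: FOLLOW(S) = { b, e, q }.

{ b, e, q }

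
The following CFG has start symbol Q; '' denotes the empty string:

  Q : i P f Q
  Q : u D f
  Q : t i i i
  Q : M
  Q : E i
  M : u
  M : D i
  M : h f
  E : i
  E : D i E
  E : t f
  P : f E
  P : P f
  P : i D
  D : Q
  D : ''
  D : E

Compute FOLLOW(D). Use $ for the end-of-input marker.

In Q : u D f: add FIRST(f) = { f }.
In M : D i: add FIRST(i) = { i }.
In E : D i E: add FIRST(i E) = { i }.
In P : i D: D is at the end, add FOLLOW(P) = { f }.
Union: FOLLOW(D) = { f, i }.

{ f, i }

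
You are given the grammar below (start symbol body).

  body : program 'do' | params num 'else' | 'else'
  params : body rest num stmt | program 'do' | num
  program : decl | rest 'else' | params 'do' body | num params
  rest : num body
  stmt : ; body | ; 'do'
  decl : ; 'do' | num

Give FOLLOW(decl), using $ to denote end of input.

In program : decl: decl is at the end, add FOLLOW(program) = { 'do' }.
Union: FOLLOW(decl) = { 'do' }.

{ 'do' }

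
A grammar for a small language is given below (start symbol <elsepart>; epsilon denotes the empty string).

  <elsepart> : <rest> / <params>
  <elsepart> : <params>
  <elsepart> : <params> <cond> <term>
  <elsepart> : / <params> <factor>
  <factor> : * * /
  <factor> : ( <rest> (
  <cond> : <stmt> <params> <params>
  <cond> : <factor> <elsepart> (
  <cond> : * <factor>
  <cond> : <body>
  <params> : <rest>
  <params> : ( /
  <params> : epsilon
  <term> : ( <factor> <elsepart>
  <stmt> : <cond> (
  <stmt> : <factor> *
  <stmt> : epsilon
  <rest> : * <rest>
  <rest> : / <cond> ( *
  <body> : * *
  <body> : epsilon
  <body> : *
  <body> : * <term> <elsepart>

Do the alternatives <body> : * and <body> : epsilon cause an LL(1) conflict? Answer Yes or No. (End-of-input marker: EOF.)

No

FIRST(*) = { * } and FIRST(epsilon) = { epsilon }.
The second is nullable but FOLLOW(<body>) = { ( } is disjoint from FIRST of the first.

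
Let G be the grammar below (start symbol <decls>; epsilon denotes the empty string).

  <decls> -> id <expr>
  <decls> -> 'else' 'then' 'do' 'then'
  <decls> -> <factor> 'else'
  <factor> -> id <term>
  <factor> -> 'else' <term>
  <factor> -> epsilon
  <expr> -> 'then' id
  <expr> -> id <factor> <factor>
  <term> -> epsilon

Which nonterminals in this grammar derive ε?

Directly nullable (have an epsilon-production): <factor>, <term>.
No other nonterminal has a production whose RHS symbols are all nullable.

{ <factor>, <term> }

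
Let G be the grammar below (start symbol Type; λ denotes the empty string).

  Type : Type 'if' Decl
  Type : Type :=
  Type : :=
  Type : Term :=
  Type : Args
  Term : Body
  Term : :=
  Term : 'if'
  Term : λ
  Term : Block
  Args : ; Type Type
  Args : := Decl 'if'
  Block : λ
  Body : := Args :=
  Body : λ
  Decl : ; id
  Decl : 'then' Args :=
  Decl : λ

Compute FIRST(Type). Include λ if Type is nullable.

From Type : Type 'if' Decl: add FIRST(Type) = { 'if', :=, ; }.
From Type : Type :=: add FIRST(Type) = { 'if', :=, ; }.
Type : := contributes {:=}.
From Type : Term :=: Term nullable, take FIRST(Term) ∪ {:=} = { 'if', := }.
From Type : Args: add FIRST(Args) = { :=, ; }.
Union: FIRST(Type) = { 'if', :=, ; }.

{ 'if', :=, ; }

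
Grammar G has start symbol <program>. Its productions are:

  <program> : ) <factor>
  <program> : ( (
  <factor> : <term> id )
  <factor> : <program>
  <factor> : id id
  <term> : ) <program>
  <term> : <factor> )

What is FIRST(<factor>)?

{ (, ), id }

From <factor> : <term> id ): add FIRST(<term>) = { (, ), id }.
From <factor> : <program>: add FIRST(<program>) = { (, ) }.
<factor> : id id contributes {id}.
Union: FIRST(<factor>) = { (, ), id }.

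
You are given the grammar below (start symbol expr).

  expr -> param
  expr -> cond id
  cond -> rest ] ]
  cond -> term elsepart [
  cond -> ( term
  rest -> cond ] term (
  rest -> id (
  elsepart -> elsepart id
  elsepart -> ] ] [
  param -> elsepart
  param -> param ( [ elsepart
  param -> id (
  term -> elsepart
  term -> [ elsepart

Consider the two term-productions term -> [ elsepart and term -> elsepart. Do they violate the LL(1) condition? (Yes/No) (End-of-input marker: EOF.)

No

FIRST([ elsepart) = { [ } and FIRST(elsepart) = { ] }.
The FIRST sets are disjoint and neither alternative is nullable — no conflict.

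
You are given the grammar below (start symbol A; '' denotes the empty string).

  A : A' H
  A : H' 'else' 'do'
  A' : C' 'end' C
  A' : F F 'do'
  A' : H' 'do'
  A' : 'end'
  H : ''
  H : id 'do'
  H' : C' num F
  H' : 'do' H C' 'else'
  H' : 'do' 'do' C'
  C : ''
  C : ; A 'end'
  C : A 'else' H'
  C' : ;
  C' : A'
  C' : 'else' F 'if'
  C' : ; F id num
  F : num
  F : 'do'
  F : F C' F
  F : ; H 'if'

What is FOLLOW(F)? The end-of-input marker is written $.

In A' : F F 'do': add FIRST(F 'do') = { 'do', ;, num }.
In A' : F F 'do': add FIRST('do') = { 'do' }.
In H' : C' num F: F is at the end, add FOLLOW(H') = { $, 'do', 'else', 'end', ;, id, num }.
In C' : 'else' F 'if': add FIRST('if') = { 'if' }.
In C' : ; F id num: add FIRST(id num) = { id }.
In F : F C' F: add FIRST(C' F) = { 'do', 'else', 'end', ;, num }.
In F : F C' F: F is at the end, add FOLLOW(F) = { $, 'do', 'else', 'end', 'if', ;, id, num }.
Union: FOLLOW(F) = { $, 'do', 'else', 'end', 'if', ;, id, num }.

{ $, 'do', 'else', 'end', 'if', ;, id, num }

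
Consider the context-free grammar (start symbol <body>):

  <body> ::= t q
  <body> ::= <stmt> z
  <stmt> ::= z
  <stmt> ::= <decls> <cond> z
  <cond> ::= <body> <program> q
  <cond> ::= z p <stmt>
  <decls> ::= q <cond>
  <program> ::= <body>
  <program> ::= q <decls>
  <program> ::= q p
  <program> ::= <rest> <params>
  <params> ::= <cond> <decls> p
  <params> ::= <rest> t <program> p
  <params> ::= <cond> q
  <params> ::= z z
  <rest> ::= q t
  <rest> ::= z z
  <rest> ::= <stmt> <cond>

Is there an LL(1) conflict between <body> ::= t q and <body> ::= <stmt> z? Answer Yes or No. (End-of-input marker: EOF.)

FIRST(t q) = { t } and FIRST(<stmt> z) = { q, z }.
The FIRST sets are disjoint and neither alternative is nullable — no conflict.

No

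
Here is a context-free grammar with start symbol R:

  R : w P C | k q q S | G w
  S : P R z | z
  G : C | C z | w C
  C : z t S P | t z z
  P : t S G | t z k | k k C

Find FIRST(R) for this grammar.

R : w P C contributes {w}.
R : k q q S contributes {k}.
From R : G w: add FIRST(G) = { t, w, z }.
Union: FIRST(R) = { k, t, w, z }.

{ k, t, w, z }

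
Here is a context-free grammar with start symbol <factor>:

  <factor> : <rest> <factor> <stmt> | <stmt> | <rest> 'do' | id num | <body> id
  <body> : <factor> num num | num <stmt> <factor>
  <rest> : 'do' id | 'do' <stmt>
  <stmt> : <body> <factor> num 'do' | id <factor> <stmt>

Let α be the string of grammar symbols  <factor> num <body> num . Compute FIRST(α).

Add FIRST(<factor>) = { 'do', id, num }; <factor> is not nullable, stop.

{ 'do', id, num }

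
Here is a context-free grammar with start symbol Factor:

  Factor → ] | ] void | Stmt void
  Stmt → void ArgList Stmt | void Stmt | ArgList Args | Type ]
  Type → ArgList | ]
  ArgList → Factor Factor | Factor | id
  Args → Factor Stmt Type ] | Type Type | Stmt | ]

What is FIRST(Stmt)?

Stmt → void ArgList Stmt contributes {void}.
Stmt → void Stmt contributes {void}.
From Stmt → ArgList Args: add FIRST(ArgList) = { ], id, void }.
From Stmt → Type ]: add FIRST(Type) = { ], id, void }.
Union: FIRST(Stmt) = { ], id, void }.

{ ], id, void }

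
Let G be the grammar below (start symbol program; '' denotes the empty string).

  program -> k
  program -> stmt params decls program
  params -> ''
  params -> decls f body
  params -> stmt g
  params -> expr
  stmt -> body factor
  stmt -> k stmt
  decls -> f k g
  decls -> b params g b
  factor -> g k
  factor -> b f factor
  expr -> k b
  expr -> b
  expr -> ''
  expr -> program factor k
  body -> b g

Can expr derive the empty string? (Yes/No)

expr has an ''-production, so expr ⇒ ''.

Yes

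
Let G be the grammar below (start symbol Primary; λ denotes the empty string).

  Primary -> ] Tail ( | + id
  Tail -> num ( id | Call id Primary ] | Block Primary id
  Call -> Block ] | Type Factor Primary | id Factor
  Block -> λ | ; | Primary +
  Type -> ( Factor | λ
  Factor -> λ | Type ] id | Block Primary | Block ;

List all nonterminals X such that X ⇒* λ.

Directly nullable (have an λ-production): Block, Type, Factor.
No other nonterminal has a production whose RHS symbols are all nullable.

{ Block, Factor, Type }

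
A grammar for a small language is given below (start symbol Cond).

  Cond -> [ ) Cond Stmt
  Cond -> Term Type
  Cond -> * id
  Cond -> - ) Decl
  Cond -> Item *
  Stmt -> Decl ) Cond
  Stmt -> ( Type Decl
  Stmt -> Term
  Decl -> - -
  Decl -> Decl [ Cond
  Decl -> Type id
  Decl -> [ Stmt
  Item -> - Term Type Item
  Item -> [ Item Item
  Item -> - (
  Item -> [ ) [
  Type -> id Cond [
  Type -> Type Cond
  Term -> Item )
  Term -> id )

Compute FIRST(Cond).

{ *, -, [, id }

Cond -> [ ) Cond Stmt contributes {[}.
From Cond -> Term Type: add FIRST(Term) = { -, [, id }.
Cond -> * id contributes {*}.
Cond -> - ) Decl contributes {-}.
From Cond -> Item *: add FIRST(Item) = { -, [ }.
Union: FIRST(Cond) = { *, -, [, id }.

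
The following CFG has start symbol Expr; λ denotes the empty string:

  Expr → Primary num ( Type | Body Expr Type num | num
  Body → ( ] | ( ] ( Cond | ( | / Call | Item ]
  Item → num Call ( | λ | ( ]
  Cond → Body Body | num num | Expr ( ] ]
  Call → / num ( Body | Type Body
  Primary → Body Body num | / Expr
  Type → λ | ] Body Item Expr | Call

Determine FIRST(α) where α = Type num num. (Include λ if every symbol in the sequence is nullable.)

{ (, /, ], num }

Add FIRST(Type)\{λ} = { (, /, ], num }; Type is nullable, continue.
num is a terminal; add {num} and stop.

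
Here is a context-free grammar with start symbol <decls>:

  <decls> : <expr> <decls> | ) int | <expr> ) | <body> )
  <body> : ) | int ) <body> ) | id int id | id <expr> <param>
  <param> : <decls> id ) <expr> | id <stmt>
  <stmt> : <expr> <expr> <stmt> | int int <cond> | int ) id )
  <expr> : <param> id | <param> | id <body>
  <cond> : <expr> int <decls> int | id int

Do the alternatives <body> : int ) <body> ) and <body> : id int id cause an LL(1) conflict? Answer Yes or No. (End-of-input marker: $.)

No

FIRST(int ) <body> )) = { int } and FIRST(id int id) = { id }.
The FIRST sets are disjoint and neither alternative is nullable — no conflict.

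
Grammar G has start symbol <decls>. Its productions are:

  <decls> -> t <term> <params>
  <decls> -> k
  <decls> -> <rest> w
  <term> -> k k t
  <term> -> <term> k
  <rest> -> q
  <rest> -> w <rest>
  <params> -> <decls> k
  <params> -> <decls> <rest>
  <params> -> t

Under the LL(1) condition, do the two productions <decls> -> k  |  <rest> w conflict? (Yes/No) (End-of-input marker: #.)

No

FIRST(k) = { k } and FIRST(<rest> w) = { q, w }.
The FIRST sets are disjoint and neither alternative is nullable — no conflict.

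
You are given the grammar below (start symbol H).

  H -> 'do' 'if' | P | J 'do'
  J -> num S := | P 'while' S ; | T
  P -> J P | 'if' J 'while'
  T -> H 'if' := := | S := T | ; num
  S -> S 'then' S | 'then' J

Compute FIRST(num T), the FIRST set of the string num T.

num is a terminal; add {num} and stop.

{ num }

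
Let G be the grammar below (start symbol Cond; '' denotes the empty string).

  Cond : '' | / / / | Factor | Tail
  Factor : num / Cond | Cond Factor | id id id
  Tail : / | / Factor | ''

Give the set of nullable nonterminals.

{ Cond, Tail }

Directly nullable (have an ''-production): Cond, Tail.
No other nonterminal has a production whose RHS symbols are all nullable.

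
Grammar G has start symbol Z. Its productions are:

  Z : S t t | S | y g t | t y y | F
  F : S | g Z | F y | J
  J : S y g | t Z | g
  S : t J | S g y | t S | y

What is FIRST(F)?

From F : S: add FIRST(S) = { t, y }.
F : g Z contributes {g}.
From F : F y: add FIRST(F) = { g, t, y }.
From F : J: add FIRST(J) = { g, t, y }.
Union: FIRST(F) = { g, t, y }.

{ g, t, y }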